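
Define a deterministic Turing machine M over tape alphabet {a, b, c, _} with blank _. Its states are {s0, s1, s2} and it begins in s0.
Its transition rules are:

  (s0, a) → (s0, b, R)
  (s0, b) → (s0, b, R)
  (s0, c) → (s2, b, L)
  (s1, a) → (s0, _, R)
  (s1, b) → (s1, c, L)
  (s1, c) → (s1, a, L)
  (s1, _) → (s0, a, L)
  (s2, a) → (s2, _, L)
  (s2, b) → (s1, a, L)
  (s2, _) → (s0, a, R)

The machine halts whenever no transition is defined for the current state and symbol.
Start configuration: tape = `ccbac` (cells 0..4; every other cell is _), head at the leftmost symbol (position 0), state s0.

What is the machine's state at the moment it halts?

s0

s0 | __[c]cbac   read c → write b, move L, go to s2
s2 | _[_]bcbac   read _ → write a, move R, go to s0
s0 | _a[b]cbac   read b → write b, move R, go to s0
s0 | _ab[c]bac   read c → write b, move L, go to s2
s2 | _a[b]bbac   read b → write a, move L, go to s1
s1 | _[a]abbac   read a → write _, move R, go to s0
s0 | __[a]bbac   read a → write b, move R, go to s0
s0 | __b[b]bac   read b → write b, move R, go to s0
s0 | __bb[b]ac   read b → write b, move R, go to s0
s0 | __bbb[a]c   read a → write b, move R, go to s0
s0 | __bbbb[c]   read c → write b, move L, go to s2
s2 | __bbb[b]b   read b → write a, move L, go to s1
s1 | __bb[b]ab   read b → write c, move L, go to s1
s1 | __b[b]cab   read b → write c, move L, go to s1
s1 | __[b]ccab   read b → write c, move L, go to s1
s1 | _[_]cccab   read _ → write a, move L, go to s0
s0 | [_]acccab
No transition is defined for (s0, _); M halts in state s0.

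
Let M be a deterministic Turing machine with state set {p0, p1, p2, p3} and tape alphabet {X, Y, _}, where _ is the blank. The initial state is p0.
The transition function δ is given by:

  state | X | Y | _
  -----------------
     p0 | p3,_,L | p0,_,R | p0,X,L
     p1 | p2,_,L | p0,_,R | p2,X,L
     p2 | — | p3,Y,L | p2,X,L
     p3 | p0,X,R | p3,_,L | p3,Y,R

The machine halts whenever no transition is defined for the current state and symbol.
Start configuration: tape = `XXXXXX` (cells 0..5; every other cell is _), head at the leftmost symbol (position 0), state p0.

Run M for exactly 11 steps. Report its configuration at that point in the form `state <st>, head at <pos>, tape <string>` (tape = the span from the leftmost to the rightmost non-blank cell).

p0 | __[X]XXXXX   read X → write _, move L, go to p3
p3 | _[_]_XXXXX   read _ → write Y, move R, go to p3
p3 | _Y[_]XXXXX   read _ → write Y, move R, go to p3
p3 | _YY[X]XXXX   read X → write X, move R, go to p0
p0 | _YYX[X]XXX   read X → write _, move L, go to p3
p3 | _YY[X]_XXX   read X → write X, move R, go to p0
p0 | _YYX[_]XXX   read _ → write X, move L, go to p0
p0 | _YY[X]XXXX   read X → write _, move L, go to p3
p3 | _Y[Y]_XXXX   read Y → write _, move L, go to p3
p3 | _[Y]__XXXX   read Y → write _, move L, go to p3
p3 | [_]___XXXX   read _ → write Y, move R, go to p3
p3 | Y[_]__XXXX
After 11 steps: state p3, head at -1, tape Y___XXXX.

state p3, head at -1, tape Y___XXXX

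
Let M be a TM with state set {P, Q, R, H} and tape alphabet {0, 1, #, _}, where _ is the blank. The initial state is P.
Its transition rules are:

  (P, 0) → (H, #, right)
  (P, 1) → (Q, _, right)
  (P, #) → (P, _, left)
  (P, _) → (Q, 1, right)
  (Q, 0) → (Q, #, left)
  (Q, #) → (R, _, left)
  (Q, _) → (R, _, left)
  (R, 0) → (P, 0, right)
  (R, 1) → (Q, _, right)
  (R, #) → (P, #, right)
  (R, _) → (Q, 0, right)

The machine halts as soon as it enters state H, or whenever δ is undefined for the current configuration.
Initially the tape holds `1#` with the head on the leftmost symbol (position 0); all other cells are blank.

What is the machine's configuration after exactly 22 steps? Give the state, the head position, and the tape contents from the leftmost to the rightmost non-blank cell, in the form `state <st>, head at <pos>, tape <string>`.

state=P head=0 tape=[1]#___   (P,1)→(Q,_,right)
state=Q head=1 tape=_[#]___   (Q,#)→(R,_,left)
state=R head=0 tape=[_]____   (R,_)→(Q,0,right)
state=Q head=1 tape=0[_]___   (Q,_)→(R,_,left)
state=R head=0 tape=[0]____   (R,0)→(P,0,right)
state=P head=1 tape=0[_]___   (P,_)→(Q,1,right)
state=Q head=2 tape=01[_]__   (Q,_)→(R,_,left)
state=R head=1 tape=0[1]___   (R,1)→(Q,_,right)
state=Q head=2 tape=0_[_]__   (Q,_)→(R,_,left)
state=R head=1 tape=0[_]___   (R,_)→(Q,0,right)
state=Q head=2 tape=00[_]__   (Q,_)→(R,_,left)
state=R head=1 tape=0[0]___   (R,0)→(P,0,right)
state=P head=2 tape=00[_]__   (P,_)→(Q,1,right)
state=Q head=3 tape=001[_]_   (Q,_)→(R,_,left)
state=R head=2 tape=00[1]__   (R,1)→(Q,_,right)
state=Q head=3 tape=00_[_]_   (Q,_)→(R,_,left)
state=R head=2 tape=00[_]__   (R,_)→(Q,0,right)
state=Q head=3 tape=000[_]_   (Q,_)→(R,_,left)
state=R head=2 tape=00[0]__   (R,0)→(P,0,right)
state=P head=3 tape=000[_]_   (P,_)→(Q,1,right)
state=Q head=4 tape=0001[_]   (Q,_)→(R,_,left)
state=R head=3 tape=000[1]_   (R,1)→(Q,_,right)
state=Q head=4 tape=000_[_]
After 22 steps: state Q, head at 4, tape 000.

state Q, head at 4, tape 000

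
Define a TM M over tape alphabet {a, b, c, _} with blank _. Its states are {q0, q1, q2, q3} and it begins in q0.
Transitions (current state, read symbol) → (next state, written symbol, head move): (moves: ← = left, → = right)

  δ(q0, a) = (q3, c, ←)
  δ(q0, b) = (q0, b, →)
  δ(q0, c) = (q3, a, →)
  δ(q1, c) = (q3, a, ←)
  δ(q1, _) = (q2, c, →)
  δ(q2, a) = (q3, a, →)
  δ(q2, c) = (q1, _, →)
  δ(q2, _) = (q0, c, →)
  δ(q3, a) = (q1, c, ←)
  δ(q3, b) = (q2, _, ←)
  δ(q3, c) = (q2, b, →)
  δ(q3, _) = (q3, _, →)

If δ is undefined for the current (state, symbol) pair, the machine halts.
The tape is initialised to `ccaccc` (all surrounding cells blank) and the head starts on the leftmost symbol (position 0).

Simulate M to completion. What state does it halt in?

state=q0 head=0 tape=[c]caccc___   (q0,c)→(q3,a,→)
state=q3 head=1 tape=a[c]accc___   (q3,c)→(q2,b,→)
state=q2 head=2 tape=ab[a]ccc___   (q2,a)→(q3,a,→)
state=q3 head=3 tape=aba[c]cc___   (q3,c)→(q2,b,→)
state=q2 head=4 tape=abab[c]c___   (q2,c)→(q1,_,→)
state=q1 head=5 tape=abab_[c]___   (q1,c)→(q3,a,←)
state=q3 head=4 tape=abab[_]a___   (q3,_)→(q3,_,→)
state=q3 head=5 tape=abab_[a]___   (q3,a)→(q1,c,←)
state=q1 head=4 tape=abab[_]c___   (q1,_)→(q2,c,→)
state=q2 head=5 tape=ababc[c]___   (q2,c)→(q1,_,→)
state=q1 head=6 tape=ababc_[_]__   (q1,_)→(q2,c,→)
state=q2 head=7 tape=ababc_c[_]_   (q2,_)→(q0,c,→)
state=q0 head=8 tape=ababc_cc[_]
No transition is defined for (q0, _); M halts in state q0.

q0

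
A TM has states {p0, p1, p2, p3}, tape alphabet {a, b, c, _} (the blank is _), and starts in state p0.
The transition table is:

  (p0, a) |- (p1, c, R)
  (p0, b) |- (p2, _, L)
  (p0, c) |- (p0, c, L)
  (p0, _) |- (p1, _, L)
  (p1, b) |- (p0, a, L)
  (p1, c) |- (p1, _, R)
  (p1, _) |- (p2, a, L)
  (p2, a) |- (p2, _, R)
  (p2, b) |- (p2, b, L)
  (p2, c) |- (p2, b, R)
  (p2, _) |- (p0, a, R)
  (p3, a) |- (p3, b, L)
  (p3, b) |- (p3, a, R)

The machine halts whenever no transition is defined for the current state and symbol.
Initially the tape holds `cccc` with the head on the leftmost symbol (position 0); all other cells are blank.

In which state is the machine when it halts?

state=p0 head=0 tape=___[c]ccc__   (p0,c)→(p0,c,L)
state=p0 head=-1 tape=__[_]cccc__   (p0,_)→(p1,_,L)
state=p1 head=-2 tape=_[_]_cccc__   (p1,_)→(p2,a,L)
state=p2 head=-3 tape=[_]a_cccc__   (p2,_)→(p0,a,R)
state=p0 head=-2 tape=a[a]_cccc__   (p0,a)→(p1,c,R)
state=p1 head=-1 tape=ac[_]cccc__   (p1,_)→(p2,a,L)
state=p2 head=-2 tape=a[c]acccc__   (p2,c)→(p2,b,R)
state=p2 head=-1 tape=ab[a]cccc__   (p2,a)→(p2,_,R)
state=p2 head=0 tape=ab_[c]ccc__   (p2,c)→(p2,b,R)
state=p2 head=1 tape=ab_b[c]cc__   (p2,c)→(p2,b,R)
state=p2 head=2 tape=ab_bb[c]c__   (p2,c)→(p2,b,R)
state=p2 head=3 tape=ab_bbb[c]__   (p2,c)→(p2,b,R)
state=p2 head=4 tape=ab_bbbb[_]_   (p2,_)→(p0,a,R)
state=p0 head=5 tape=ab_bbbba[_]   (p0,_)→(p1,_,L)
state=p1 head=4 tape=ab_bbbb[a]_
No transition is defined for (p1, a); M halts in state p1.

p1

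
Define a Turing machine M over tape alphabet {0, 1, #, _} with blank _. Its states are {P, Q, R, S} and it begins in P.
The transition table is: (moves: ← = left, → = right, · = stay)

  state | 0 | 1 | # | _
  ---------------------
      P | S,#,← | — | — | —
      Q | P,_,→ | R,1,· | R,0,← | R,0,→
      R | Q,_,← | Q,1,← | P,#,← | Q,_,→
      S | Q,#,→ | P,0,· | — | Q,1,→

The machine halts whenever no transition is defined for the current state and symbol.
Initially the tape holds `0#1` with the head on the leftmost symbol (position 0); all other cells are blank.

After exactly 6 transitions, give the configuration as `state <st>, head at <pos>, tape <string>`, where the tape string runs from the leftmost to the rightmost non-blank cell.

P | __[0]#1   read 0 → write #, move ←, go to S
S | _[_]##1   read _ → write 1, move →, go to Q
Q | _1[#]#1   read # → write 0, move ←, go to R
R | _[1]0#1   read 1 → write 1, move ←, go to Q
Q | [_]10#1   read _ → write 0, move →, go to R
R | 0[1]0#1   read 1 → write 1, move ←, go to Q
Q | [0]10#1
After 6 steps: state Q, head at -2, tape 010#1.

state Q, head at -2, tape 010#1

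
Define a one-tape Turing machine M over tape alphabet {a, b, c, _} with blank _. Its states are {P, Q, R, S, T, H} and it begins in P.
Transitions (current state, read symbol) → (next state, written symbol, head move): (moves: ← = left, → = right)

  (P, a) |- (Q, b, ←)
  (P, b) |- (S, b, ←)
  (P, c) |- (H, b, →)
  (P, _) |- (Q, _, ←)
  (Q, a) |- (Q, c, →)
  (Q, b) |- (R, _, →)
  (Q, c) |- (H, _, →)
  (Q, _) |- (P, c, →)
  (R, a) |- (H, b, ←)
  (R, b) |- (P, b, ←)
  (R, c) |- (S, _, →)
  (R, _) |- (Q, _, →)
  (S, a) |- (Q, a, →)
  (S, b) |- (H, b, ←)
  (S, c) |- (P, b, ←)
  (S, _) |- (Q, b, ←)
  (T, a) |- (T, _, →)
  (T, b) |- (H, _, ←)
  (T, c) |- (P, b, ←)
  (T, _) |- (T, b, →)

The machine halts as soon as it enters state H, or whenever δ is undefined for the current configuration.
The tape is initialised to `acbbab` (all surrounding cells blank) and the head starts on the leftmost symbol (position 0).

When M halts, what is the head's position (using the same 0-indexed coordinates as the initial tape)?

-2

state=P head=0 tape=___[a]cbbab   (P,a)→(Q,b,←)
state=Q head=-1 tape=__[_]bcbbab   (Q,_)→(P,c,→)
state=P head=0 tape=__c[b]cbbab   (P,b)→(S,b,←)
state=S head=-1 tape=__[c]bcbbab   (S,c)→(P,b,←)
state=P head=-2 tape=_[_]bbcbbab   (P,_)→(Q,_,←)
state=Q head=-3 tape=[_]_bbcbbab   (Q,_)→(P,c,→)
state=P head=-2 tape=c[_]bbcbbab   (P,_)→(Q,_,←)
state=Q head=-3 tape=[c]_bbcbbab   (Q,c)→(H,_,→)
state=H head=-2 tape=_[_]bbcbbab
At halt the head is at cell -2.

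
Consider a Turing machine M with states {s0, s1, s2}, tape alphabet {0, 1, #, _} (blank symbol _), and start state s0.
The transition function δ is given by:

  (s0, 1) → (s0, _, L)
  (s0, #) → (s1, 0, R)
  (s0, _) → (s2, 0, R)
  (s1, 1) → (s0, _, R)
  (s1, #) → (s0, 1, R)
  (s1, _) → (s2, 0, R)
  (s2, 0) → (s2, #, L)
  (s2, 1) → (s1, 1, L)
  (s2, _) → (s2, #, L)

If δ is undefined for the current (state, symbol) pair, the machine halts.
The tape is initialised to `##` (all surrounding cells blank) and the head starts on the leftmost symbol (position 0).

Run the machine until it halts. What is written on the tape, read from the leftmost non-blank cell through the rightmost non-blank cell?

state=s0 head=0 tape=[#]#__   (s0,#)→(s1,0,R)
state=s1 head=1 tape=0[#]__   (s1,#)→(s0,1,R)
state=s0 head=2 tape=01[_]_   (s0,_)→(s2,0,R)
state=s2 head=3 tape=010[_]   (s2,_)→(s2,#,L)
state=s2 head=2 tape=01[0]#   (s2,0)→(s2,#,L)
state=s2 head=1 tape=0[1]##   (s2,1)→(s1,1,L)
state=s1 head=0 tape=[0]1##
The non-blank tape span at halt is 01##.

01##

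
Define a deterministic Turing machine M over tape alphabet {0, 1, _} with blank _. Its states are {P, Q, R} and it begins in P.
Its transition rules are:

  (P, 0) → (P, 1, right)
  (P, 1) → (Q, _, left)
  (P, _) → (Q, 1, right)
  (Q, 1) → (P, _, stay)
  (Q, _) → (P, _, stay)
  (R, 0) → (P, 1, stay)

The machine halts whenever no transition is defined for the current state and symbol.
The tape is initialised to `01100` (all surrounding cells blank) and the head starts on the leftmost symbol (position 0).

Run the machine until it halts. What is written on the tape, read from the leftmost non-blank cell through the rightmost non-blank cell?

state=P head=0 tape=[0]1100   (P,0)→(P,1,right)
state=P head=1 tape=1[1]100   (P,1)→(Q,_,left)
state=Q head=0 tape=[1]_100   (Q,1)→(P,_,stay)
state=P head=0 tape=[_]_100   (P,_)→(Q,1,right)
state=Q head=1 tape=1[_]100   (Q,_)→(P,_,stay)
state=P head=1 tape=1[_]100   (P,_)→(Q,1,right)
state=Q head=2 tape=11[1]00   (Q,1)→(P,_,stay)
state=P head=2 tape=11[_]00   (P,_)→(Q,1,right)
state=Q head=3 tape=111[0]0
The non-blank tape span at halt is 11100.

11100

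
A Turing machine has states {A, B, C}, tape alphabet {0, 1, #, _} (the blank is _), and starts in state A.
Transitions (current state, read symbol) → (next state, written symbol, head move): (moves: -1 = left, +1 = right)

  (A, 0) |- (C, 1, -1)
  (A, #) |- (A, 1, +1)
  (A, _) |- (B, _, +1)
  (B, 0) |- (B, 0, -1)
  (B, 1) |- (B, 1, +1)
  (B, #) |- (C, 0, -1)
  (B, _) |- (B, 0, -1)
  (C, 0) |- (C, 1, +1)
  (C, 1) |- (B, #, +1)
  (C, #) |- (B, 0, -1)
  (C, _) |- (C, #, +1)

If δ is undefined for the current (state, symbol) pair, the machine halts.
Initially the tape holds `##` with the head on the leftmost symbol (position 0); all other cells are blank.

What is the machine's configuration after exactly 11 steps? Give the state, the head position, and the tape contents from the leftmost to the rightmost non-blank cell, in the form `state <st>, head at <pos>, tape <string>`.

state=A head=0 tape=[#]#__   (A,#)→(A,1,+1)
state=A head=1 tape=1[#]__   (A,#)→(A,1,+1)
state=A head=2 tape=11[_]_   (A,_)→(B,_,+1)
state=B head=3 tape=11_[_]   (B,_)→(B,0,-1)
state=B head=2 tape=11[_]0   (B,_)→(B,0,-1)
state=B head=1 tape=1[1]00   (B,1)→(B,1,+1)
state=B head=2 tape=11[0]0   (B,0)→(B,0,-1)
state=B head=1 tape=1[1]00   (B,1)→(B,1,+1)
state=B head=2 tape=11[0]0   (B,0)→(B,0,-1)
state=B head=1 tape=1[1]00   (B,1)→(B,1,+1)
state=B head=2 tape=11[0]0   (B,0)→(B,0,-1)
state=B head=1 tape=1[1]00
After 11 steps: state B, head at 1, tape 1100.

state B, head at 1, tape 1100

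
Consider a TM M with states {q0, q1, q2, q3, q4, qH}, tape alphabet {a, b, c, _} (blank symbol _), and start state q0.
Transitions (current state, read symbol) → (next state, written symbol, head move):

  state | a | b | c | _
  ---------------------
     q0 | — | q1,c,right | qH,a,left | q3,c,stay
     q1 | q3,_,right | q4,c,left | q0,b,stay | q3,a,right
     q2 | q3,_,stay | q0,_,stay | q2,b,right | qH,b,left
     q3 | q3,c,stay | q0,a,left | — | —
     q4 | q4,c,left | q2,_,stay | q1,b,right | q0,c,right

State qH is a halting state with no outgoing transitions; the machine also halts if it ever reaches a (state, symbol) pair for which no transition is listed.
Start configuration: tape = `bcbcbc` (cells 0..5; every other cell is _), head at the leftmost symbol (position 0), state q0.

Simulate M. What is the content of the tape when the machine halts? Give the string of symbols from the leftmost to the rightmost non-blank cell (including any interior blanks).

cbcbcca

state=q0 head=0 tape=[b]cbcbc__   (q0,b)→(q1,c,right)
state=q1 head=1 tape=c[c]bcbc__   (q1,c)→(q0,b,stay)
state=q0 head=1 tape=c[b]bcbc__   (q0,b)→(q1,c,right)
state=q1 head=2 tape=cc[b]cbc__   (q1,b)→(q4,c,left)
state=q4 head=1 tape=c[c]ccbc__   (q4,c)→(q1,b,right)
state=q1 head=2 tape=cb[c]cbc__   (q1,c)→(q0,b,stay)
state=q0 head=2 tape=cb[b]cbc__   (q0,b)→(q1,c,right)
state=q1 head=3 tape=cbc[c]bc__   (q1,c)→(q0,b,stay)
state=q0 head=3 tape=cbc[b]bc__   (q0,b)→(q1,c,right)
state=q1 head=4 tape=cbcc[b]c__   (q1,b)→(q4,c,left)
state=q4 head=3 tape=cbc[c]cc__   (q4,c)→(q1,b,right)
state=q1 head=4 tape=cbcb[c]c__   (q1,c)→(q0,b,stay)
state=q0 head=4 tape=cbcb[b]c__   (q0,b)→(q1,c,right)
state=q1 head=5 tape=cbcbc[c]__   (q1,c)→(q0,b,stay)
state=q0 head=5 tape=cbcbc[b]__   (q0,b)→(q1,c,right)
state=q1 head=6 tape=cbcbcc[_]_   (q1,_)→(q3,a,right)
state=q3 head=7 tape=cbcbcca[_]
The non-blank tape span at halt is cbcbcca.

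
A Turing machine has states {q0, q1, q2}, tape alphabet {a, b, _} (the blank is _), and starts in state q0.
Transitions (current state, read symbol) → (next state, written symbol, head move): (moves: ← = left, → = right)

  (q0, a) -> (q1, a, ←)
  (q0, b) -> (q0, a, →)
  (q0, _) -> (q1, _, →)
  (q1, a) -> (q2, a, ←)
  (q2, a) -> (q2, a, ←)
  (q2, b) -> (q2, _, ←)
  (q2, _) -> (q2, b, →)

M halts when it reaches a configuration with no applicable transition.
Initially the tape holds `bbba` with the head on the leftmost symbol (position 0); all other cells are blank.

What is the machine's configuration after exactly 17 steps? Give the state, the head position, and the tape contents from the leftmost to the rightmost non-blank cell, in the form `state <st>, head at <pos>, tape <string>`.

state=q0 head=0 tape=___[b]bba   (q0,b)→(q0,a,→)
state=q0 head=1 tape=___a[b]ba   (q0,b)→(q0,a,→)
state=q0 head=2 tape=___aa[b]a   (q0,b)→(q0,a,→)
state=q0 head=3 tape=___aaa[a]   (q0,a)→(q1,a,←)
state=q1 head=2 tape=___aa[a]a   (q1,a)→(q2,a,←)
state=q2 head=1 tape=___a[a]aa   (q2,a)→(q2,a,←)
state=q2 head=0 tape=___[a]aaa   (q2,a)→(q2,a,←)
state=q2 head=-1 tape=__[_]aaaa   (q2,_)→(q2,b,→)
state=q2 head=0 tape=__b[a]aaa   (q2,a)→(q2,a,←)
state=q2 head=-1 tape=__[b]aaaa   (q2,b)→(q2,_,←)
state=q2 head=-2 tape=_[_]_aaaa   (q2,_)→(q2,b,→)
state=q2 head=-1 tape=_b[_]aaaa   (q2,_)→(q2,b,→)
state=q2 head=0 tape=_bb[a]aaa   (q2,a)→(q2,a,←)
state=q2 head=-1 tape=_b[b]aaaa   (q2,b)→(q2,_,←)
state=q2 head=-2 tape=_[b]_aaaa   (q2,b)→(q2,_,←)
state=q2 head=-3 tape=[_]__aaaa   (q2,_)→(q2,b,→)
state=q2 head=-2 tape=b[_]_aaaa   (q2,_)→(q2,b,→)
state=q2 head=-1 tape=bb[_]aaaa
After 17 steps: state q2, head at -1, tape bb_aaaa.

state q2, head at -1, tape bb_aaaa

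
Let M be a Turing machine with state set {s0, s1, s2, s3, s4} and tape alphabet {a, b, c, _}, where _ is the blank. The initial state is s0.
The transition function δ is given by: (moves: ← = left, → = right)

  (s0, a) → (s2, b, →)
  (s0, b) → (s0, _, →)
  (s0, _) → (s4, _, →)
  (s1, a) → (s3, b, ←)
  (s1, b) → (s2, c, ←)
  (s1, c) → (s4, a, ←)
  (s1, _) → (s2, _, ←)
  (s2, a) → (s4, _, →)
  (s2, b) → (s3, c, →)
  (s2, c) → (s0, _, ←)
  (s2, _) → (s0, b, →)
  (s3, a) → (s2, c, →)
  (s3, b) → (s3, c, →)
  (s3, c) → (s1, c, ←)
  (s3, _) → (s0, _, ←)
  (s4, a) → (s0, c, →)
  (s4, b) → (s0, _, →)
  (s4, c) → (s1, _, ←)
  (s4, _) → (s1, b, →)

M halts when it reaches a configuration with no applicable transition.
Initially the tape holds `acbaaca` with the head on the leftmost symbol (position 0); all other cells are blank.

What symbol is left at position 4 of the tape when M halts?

s0 | [a]cbaaca   read a → write b, move →, go to s2
s2 | b[c]baaca   read c → write _, move ←, go to s0
s0 | [b]_baaca   read b → write _, move →, go to s0
s0 | _[_]baaca   read _ → write _, move →, go to s4
s4 | __[b]aaca   read b → write _, move →, go to s0
s0 | ___[a]aca   read a → write b, move →, go to s2
s2 | ___b[a]ca   read a → write _, move →, go to s4
s4 | ___b_[c]a   read c → write _, move ←, go to s1
s1 | ___b[_]_a   read _ → write _, move ←, go to s2
s2 | ___[b]__a   read b → write c, move →, go to s3
s3 | ___c[_]_a   read _ → write _, move ←, go to s0
s0 | ___[c]__a
Cell 4 holds _ when M halts.

_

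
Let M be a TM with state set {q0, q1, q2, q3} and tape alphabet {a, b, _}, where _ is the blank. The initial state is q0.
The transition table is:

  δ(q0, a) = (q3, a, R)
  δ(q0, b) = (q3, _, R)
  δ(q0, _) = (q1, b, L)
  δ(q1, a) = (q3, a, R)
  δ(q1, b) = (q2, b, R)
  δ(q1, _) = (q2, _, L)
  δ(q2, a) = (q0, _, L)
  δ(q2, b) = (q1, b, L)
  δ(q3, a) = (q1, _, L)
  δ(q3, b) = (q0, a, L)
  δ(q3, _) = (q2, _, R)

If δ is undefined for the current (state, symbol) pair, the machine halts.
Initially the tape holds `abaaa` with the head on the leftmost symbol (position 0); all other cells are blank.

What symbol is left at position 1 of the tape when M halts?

_

state=q0 head=0 tape=[a]baaa   (q0,a)→(q3,a,R)
state=q3 head=1 tape=a[b]aaa   (q3,b)→(q0,a,L)
state=q0 head=0 tape=[a]aaaa   (q0,a)→(q3,a,R)
state=q3 head=1 tape=a[a]aaa   (q3,a)→(q1,_,L)
state=q1 head=0 tape=[a]_aaa   (q1,a)→(q3,a,R)
state=q3 head=1 tape=a[_]aaa   (q3,_)→(q2,_,R)
state=q2 head=2 tape=a_[a]aa   (q2,a)→(q0,_,L)
state=q0 head=1 tape=a[_]_aa   (q0,_)→(q1,b,L)
state=q1 head=0 tape=[a]b_aa   (q1,a)→(q3,a,R)
state=q3 head=1 tape=a[b]_aa   (q3,b)→(q0,a,L)
state=q0 head=0 tape=[a]a_aa   (q0,a)→(q3,a,R)
state=q3 head=1 tape=a[a]_aa   (q3,a)→(q1,_,L)
state=q1 head=0 tape=[a]__aa   (q1,a)→(q3,a,R)
state=q3 head=1 tape=a[_]_aa   (q3,_)→(q2,_,R)
state=q2 head=2 tape=a_[_]aa
Cell 1 holds _ when M halts.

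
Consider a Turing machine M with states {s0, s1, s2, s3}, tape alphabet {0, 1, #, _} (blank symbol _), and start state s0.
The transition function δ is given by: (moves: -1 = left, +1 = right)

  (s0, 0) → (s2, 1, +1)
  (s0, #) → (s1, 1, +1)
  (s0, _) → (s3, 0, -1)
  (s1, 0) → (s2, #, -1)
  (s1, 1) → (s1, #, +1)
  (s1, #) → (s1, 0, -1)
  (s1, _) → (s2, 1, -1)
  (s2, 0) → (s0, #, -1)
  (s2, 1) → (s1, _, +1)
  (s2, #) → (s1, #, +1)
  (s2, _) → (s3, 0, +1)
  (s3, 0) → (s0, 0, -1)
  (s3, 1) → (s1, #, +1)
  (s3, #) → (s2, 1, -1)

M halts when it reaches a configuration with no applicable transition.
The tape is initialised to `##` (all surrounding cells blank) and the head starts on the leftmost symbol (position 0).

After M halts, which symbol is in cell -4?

0

state=s0 head=0 tape=_____[#]#   (s0,#)→(s1,1,+1)
state=s1 head=1 tape=_____1[#]   (s1,#)→(s1,0,-1)
state=s1 head=0 tape=_____[1]0   (s1,1)→(s1,#,+1)
state=s1 head=1 tape=_____#[0]   (s1,0)→(s2,#,-1)
state=s2 head=0 tape=_____[#]#   (s2,#)→(s1,#,+1)
state=s1 head=1 tape=_____#[#]   (s1,#)→(s1,0,-1)
state=s1 head=0 tape=_____[#]0   (s1,#)→(s1,0,-1)
state=s1 head=-1 tape=____[_]00   (s1,_)→(s2,1,-1)
state=s2 head=-2 tape=___[_]100   (s2,_)→(s3,0,+1)
state=s3 head=-1 tape=___0[1]00   (s3,1)→(s1,#,+1)
state=s1 head=0 tape=___0#[0]0   (s1,0)→(s2,#,-1)
state=s2 head=-1 tape=___0[#]#0   (s2,#)→(s1,#,+1)
state=s1 head=0 tape=___0#[#]0   (s1,#)→(s1,0,-1)
state=s1 head=-1 tape=___0[#]00   (s1,#)→(s1,0,-1)
state=s1 head=-2 tape=___[0]000   (s1,0)→(s2,#,-1)
state=s2 head=-3 tape=__[_]#000   (s2,_)→(s3,0,+1)
state=s3 head=-2 tape=__0[#]000   (s3,#)→(s2,1,-1)
state=s2 head=-3 tape=__[0]1000   (s2,0)→(s0,#,-1)
state=s0 head=-4 tape=_[_]#1000   (s0,_)→(s3,0,-1)
state=s3 head=-5 tape=[_]0#1000
Cell -4 holds 0 when M halts.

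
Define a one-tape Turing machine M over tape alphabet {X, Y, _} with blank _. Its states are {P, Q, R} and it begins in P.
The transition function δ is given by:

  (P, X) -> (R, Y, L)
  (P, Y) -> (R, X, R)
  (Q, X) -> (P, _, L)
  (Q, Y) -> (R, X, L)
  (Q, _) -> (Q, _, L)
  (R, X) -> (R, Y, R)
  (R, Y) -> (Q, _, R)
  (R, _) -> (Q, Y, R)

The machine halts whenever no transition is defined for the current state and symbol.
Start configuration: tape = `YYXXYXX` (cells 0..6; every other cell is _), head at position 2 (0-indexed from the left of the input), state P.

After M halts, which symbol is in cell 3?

P | YY[X]XYXX   read X → write Y, move L, go to R
R | Y[Y]YXYXX   read Y → write _, move R, go to Q
Q | Y_[Y]XYXX   read Y → write X, move L, go to R
R | Y[_]XXYXX   read _ → write Y, move R, go to Q
Q | YY[X]XYXX   read X → write _, move L, go to P
P | Y[Y]_XYXX   read Y → write X, move R, go to R
R | YX[_]XYXX   read _ → write Y, move R, go to Q
Q | YXY[X]YXX   read X → write _, move L, go to P
P | YX[Y]_YXX   read Y → write X, move R, go to R
R | YXX[_]YXX   read _ → write Y, move R, go to Q
Q | YXXY[Y]XX   read Y → write X, move L, go to R
R | YXX[Y]XXX   read Y → write _, move R, go to Q
Q | YXX_[X]XX   read X → write _, move L, go to P
P | YXX[_]_XX
Cell 3 holds _ when M halts.

_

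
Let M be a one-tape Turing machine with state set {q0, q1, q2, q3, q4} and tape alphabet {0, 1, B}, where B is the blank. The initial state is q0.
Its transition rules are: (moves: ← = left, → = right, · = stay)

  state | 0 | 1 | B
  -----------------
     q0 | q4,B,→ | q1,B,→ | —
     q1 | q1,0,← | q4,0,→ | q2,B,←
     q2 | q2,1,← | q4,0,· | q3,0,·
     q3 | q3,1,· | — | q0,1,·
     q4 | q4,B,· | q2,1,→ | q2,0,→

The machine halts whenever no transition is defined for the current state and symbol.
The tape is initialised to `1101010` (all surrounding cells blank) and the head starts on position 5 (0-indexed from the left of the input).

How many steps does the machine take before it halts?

12

q0 | 11010[1]0   read 1 → write B, move →, go to q1
q1 | 11010B[0]   read 0 → write 0, move ←, go to q1
q1 | 11010[B]0   read B → write B, move ←, go to q2
q2 | 1101[0]B0   read 0 → write 1, move ←, go to q2
q2 | 110[1]1B0   read 1 → write 0, move ·, go to q4
q4 | 110[0]1B0   read 0 → write B, move ·, go to q4
q4 | 110[B]1B0   read B → write 0, move →, go to q2
q2 | 1100[1]B0   read 1 → write 0, move ·, go to q4
q4 | 1100[0]B0   read 0 → write B, move ·, go to q4
q4 | 1100[B]B0   read B → write 0, move →, go to q2
q2 | 11000[B]0   read B → write 0, move ·, go to q3
q3 | 11000[0]0   read 0 → write 1, move ·, go to q3
q3 | 11000[1]0
M halts after 12 transitions.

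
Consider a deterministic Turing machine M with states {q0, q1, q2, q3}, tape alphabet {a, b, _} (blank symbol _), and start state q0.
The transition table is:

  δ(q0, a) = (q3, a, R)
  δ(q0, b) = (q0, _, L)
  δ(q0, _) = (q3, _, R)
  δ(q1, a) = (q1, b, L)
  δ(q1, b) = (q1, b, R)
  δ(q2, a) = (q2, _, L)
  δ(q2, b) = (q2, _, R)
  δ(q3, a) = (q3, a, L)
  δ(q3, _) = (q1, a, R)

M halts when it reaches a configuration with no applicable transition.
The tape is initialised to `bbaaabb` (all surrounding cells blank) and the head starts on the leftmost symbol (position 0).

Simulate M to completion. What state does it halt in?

q0 | _[b]baaabb_   read b → write _, move L, go to q0
q0 | [_]_baaabb_   read _ → write _, move R, go to q3
q3 | _[_]baaabb_   read _ → write a, move R, go to q1
q1 | _a[b]aaabb_   read b → write b, move R, go to q1
q1 | _ab[a]aabb_   read a → write b, move L, go to q1
q1 | _a[b]baabb_   read b → write b, move R, go to q1
q1 | _ab[b]aabb_   read b → write b, move R, go to q1
q1 | _abb[a]abb_   read a → write b, move L, go to q1
q1 | _ab[b]babb_   read b → write b, move R, go to q1
q1 | _abb[b]abb_   read b → write b, move R, go to q1
q1 | _abbb[a]bb_   read a → write b, move L, go to q1
q1 | _abb[b]bbb_   read b → write b, move R, go to q1
q1 | _abbb[b]bb_   read b → write b, move R, go to q1
q1 | _abbbb[b]b_   read b → write b, move R, go to q1
q1 | _abbbbb[b]_   read b → write b, move R, go to q1
q1 | _abbbbbb[_]
No transition is defined for (q1, _); M halts in state q1.

q1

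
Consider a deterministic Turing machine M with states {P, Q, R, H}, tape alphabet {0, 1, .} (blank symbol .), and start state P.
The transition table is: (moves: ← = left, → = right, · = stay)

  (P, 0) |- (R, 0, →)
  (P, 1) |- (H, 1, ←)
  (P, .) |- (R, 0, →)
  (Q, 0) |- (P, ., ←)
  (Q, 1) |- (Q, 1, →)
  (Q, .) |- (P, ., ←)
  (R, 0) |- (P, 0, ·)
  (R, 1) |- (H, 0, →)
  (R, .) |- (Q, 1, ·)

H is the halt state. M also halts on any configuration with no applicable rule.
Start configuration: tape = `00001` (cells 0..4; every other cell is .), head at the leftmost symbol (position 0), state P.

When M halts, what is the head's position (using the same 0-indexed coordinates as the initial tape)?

P | [0]0001.   read 0 → write 0, move →, go to R
R | 0[0]001.   read 0 → write 0, move ·, go to P
P | 0[0]001.   read 0 → write 0, move →, go to R
R | 00[0]01.   read 0 → write 0, move ·, go to P
P | 00[0]01.   read 0 → write 0, move →, go to R
R | 000[0]1.   read 0 → write 0, move ·, go to P
P | 000[0]1.   read 0 → write 0, move →, go to R
R | 0000[1].   read 1 → write 0, move →, go to H
H | 00000[.]
At halt the head is at cell 5.

5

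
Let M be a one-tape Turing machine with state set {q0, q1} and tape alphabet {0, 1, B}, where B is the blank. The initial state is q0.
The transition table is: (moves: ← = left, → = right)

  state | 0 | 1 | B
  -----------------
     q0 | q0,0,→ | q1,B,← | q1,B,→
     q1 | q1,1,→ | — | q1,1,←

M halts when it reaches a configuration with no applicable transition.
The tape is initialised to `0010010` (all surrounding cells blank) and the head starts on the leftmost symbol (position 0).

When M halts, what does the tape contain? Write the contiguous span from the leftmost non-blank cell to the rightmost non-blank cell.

0110010

state=q0 head=0 tape=[0]010010   (q0,0)→(q0,0,→)
state=q0 head=1 tape=0[0]10010   (q0,0)→(q0,0,→)
state=q0 head=2 tape=00[1]0010   (q0,1)→(q1,B,←)
state=q1 head=1 tape=0[0]B0010   (q1,0)→(q1,1,→)
state=q1 head=2 tape=01[B]0010   (q1,B)→(q1,1,←)
state=q1 head=1 tape=0[1]10010
The non-blank tape span at halt is 0110010.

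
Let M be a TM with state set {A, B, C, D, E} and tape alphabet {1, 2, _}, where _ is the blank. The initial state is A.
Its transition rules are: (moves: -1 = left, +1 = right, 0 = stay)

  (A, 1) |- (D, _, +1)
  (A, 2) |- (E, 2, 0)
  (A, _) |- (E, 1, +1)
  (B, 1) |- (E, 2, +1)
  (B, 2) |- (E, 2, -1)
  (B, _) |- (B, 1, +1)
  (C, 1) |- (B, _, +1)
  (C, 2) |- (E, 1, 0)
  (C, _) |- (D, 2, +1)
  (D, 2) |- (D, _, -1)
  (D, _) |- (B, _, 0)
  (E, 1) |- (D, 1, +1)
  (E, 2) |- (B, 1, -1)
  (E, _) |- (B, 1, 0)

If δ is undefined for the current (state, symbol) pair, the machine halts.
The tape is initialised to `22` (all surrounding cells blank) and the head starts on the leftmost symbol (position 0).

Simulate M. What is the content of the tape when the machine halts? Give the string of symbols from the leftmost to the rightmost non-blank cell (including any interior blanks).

A | _[2]2   read 2 → write 2, move 0, go to E
E | _[2]2   read 2 → write 1, move -1, go to B
B | [_]12   read _ → write 1, move +1, go to B
B | 1[1]2   read 1 → write 2, move +1, go to E
E | 12[2]   read 2 → write 1, move -1, go to B
B | 1[2]1   read 2 → write 2, move -1, go to E
E | [1]21   read 1 → write 1, move +1, go to D
D | 1[2]1   read 2 → write _, move -1, go to D
D | [1]_1
The non-blank tape span at halt is 1_1.

1_1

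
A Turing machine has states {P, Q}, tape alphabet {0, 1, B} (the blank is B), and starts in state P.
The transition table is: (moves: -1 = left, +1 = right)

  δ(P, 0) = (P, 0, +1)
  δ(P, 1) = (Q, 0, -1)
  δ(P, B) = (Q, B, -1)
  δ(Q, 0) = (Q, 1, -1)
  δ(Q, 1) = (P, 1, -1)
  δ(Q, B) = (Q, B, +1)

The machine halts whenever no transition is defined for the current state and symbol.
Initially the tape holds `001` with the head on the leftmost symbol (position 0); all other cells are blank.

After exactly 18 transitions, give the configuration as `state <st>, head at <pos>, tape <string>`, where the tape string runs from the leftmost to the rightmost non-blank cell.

P | BB[0]01   read 0 → write 0, move +1, go to P
P | BB0[0]1   read 0 → write 0, move +1, go to P
P | BB00[1]   read 1 → write 0, move -1, go to Q
Q | BB0[0]0   read 0 → write 1, move -1, go to Q
Q | BB[0]10   read 0 → write 1, move -1, go to Q
Q | B[B]110   read B → write B, move +1, go to Q
Q | BB[1]10   read 1 → write 1, move -1, go to P
P | B[B]110   read B → write B, move -1, go to Q
Q | [B]B110   read B → write B, move +1, go to Q
Q | B[B]110   read B → write B, move +1, go to Q
Q | BB[1]10   read 1 → write 1, move -1, go to P
P | B[B]110   read B → write B, move -1, go to Q
Q | [B]B110   read B → write B, move +1, go to Q
Q | B[B]110   read B → write B, move +1, go to Q
Q | BB[1]10   read 1 → write 1, move -1, go to P
P | B[B]110   read B → write B, move -1, go to Q
Q | [B]B110   read B → write B, move +1, go to Q
Q | B[B]110   read B → write B, move +1, go to Q
Q | BB[1]10
After 18 steps: state Q, head at 0, tape 110.

state Q, head at 0, tape 110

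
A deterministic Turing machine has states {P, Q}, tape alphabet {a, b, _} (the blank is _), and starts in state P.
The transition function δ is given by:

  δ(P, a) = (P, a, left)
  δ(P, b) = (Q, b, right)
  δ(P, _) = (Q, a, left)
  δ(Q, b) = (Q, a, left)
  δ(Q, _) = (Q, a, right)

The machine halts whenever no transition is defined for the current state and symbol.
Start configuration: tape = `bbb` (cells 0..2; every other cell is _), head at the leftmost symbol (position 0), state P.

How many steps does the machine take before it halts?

P | _[b]bb   read b → write b, move right, go to Q
Q | _b[b]b   read b → write a, move left, go to Q
Q | _[b]ab   read b → write a, move left, go to Q
Q | [_]aab   read _ → write a, move right, go to Q
Q | a[a]ab
M halts after 4 transitions.

4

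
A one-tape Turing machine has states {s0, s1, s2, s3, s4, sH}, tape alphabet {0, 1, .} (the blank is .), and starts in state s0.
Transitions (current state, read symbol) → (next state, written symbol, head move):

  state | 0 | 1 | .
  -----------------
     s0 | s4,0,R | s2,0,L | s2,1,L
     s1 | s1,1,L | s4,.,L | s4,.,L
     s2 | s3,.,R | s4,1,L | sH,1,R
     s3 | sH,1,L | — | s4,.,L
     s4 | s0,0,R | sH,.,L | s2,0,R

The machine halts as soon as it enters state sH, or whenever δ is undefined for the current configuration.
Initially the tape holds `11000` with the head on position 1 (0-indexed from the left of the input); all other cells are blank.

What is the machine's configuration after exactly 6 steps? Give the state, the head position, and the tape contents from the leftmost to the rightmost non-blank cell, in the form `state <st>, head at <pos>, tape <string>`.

state s2, head at -1, tape 000000

s0 | .1[1]000   read 1 → write 0, move L, go to s2
s2 | .[1]0000   read 1 → write 1, move L, go to s4
s4 | [.]10000   read . → write 0, move R, go to s2
s2 | 0[1]0000   read 1 → write 1, move L, go to s4
s4 | [0]10000   read 0 → write 0, move R, go to s0
s0 | 0[1]0000   read 1 → write 0, move L, go to s2
s2 | [0]00000
After 6 steps: state s2, head at -1, tape 000000.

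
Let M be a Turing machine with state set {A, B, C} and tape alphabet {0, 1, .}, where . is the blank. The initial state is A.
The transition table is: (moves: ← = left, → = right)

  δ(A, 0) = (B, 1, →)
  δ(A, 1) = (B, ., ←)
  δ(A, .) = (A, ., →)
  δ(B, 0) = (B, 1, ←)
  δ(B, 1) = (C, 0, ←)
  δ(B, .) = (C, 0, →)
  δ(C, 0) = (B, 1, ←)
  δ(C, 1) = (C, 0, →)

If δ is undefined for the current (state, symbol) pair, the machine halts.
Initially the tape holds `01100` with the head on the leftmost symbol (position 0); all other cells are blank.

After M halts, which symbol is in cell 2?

0

state=A head=0 tape=...[0]1100.   (A,0)→(B,1,→)
state=B head=1 tape=...1[1]100.   (B,1)→(C,0,←)
state=C head=0 tape=...[1]0100.   (C,1)→(C,0,→)
state=C head=1 tape=...0[0]100.   (C,0)→(B,1,←)
state=B head=0 tape=...[0]1100.   (B,0)→(B,1,←)
state=B head=-1 tape=..[.]11100.   (B,.)→(C,0,→)
state=C head=0 tape=..0[1]1100.   (C,1)→(C,0,→)
state=C head=1 tape=..00[1]100.   (C,1)→(C,0,→)
state=C head=2 tape=..000[1]00.   (C,1)→(C,0,→)
state=C head=3 tape=..0000[0]0.   (C,0)→(B,1,←)
state=B head=2 tape=..000[0]10.   (B,0)→(B,1,←)
state=B head=1 tape=..00[0]110.   (B,0)→(B,1,←)
state=B head=0 tape=..0[0]1110.   (B,0)→(B,1,←)
state=B head=-1 tape=..[0]11110.   (B,0)→(B,1,←)
state=B head=-2 tape=.[.]111110.   (B,.)→(C,0,→)
state=C head=-1 tape=.0[1]11110.   (C,1)→(C,0,→)
state=C head=0 tape=.00[1]1110.   (C,1)→(C,0,→)
state=C head=1 tape=.000[1]110.   (C,1)→(C,0,→)
state=C head=2 tape=.0000[1]10.   (C,1)→(C,0,→)
state=C head=3 tape=.00000[1]0.   (C,1)→(C,0,→)
state=C head=4 tape=.000000[0].   (C,0)→(B,1,←)
state=B head=3 tape=.00000[0]1.   (B,0)→(B,1,←)
state=B head=2 tape=.0000[0]11.   (B,0)→(B,1,←)
state=B head=1 tape=.000[0]111.   (B,0)→(B,1,←)
state=B head=0 tape=.00[0]1111.   (B,0)→(B,1,←)
state=B head=-1 tape=.0[0]11111.   (B,0)→(B,1,←)
state=B head=-2 tape=.[0]111111.   (B,0)→(B,1,←)
state=B head=-3 tape=[.]1111111.   (B,.)→(C,0,→)
state=C head=-2 tape=0[1]111111.   (C,1)→(C,0,→)
state=C head=-1 tape=00[1]11111.   (C,1)→(C,0,→)
state=C head=0 tape=000[1]1111.   (C,1)→(C,0,→)
state=C head=1 tape=0000[1]111.   (C,1)→(C,0,→)
state=C head=2 tape=00000[1]11.   (C,1)→(C,0,→)
state=C head=3 tape=000000[1]1.   (C,1)→(C,0,→)
state=C head=4 tape=0000000[1].   (C,1)→(C,0,→)
state=C head=5 tape=00000000[.]
Cell 2 holds 0 when M halts.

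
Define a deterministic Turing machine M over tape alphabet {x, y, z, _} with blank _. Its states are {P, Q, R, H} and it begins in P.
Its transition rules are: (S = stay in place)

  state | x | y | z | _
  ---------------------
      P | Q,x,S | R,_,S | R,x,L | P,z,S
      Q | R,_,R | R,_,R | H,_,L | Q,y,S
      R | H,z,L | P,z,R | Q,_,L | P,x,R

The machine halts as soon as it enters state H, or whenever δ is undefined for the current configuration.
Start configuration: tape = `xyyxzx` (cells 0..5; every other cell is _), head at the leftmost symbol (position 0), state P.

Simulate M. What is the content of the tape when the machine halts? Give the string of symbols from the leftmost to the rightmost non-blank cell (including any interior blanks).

zx_x_zx

state=P head=0 tape=[x]yyxzx__   (P,x)→(Q,x,S)
state=Q head=0 tape=[x]yyxzx__   (Q,x)→(R,_,R)
state=R head=1 tape=_[y]yxzx__   (R,y)→(P,z,R)
state=P head=2 tape=_z[y]xzx__   (P,y)→(R,_,S)
state=R head=2 tape=_z[_]xzx__   (R,_)→(P,x,R)
state=P head=3 tape=_zx[x]zx__   (P,x)→(Q,x,S)
state=Q head=3 tape=_zx[x]zx__   (Q,x)→(R,_,R)
state=R head=4 tape=_zx_[z]x__   (R,z)→(Q,_,L)
state=Q head=3 tape=_zx[_]_x__   (Q,_)→(Q,y,S)
state=Q head=3 tape=_zx[y]_x__   (Q,y)→(R,_,R)
state=R head=4 tape=_zx_[_]x__   (R,_)→(P,x,R)
state=P head=5 tape=_zx_x[x]__   (P,x)→(Q,x,S)
state=Q head=5 tape=_zx_x[x]__   (Q,x)→(R,_,R)
state=R head=6 tape=_zx_x_[_]_   (R,_)→(P,x,R)
state=P head=7 tape=_zx_x_x[_]   (P,_)→(P,z,S)
state=P head=7 tape=_zx_x_x[z]   (P,z)→(R,x,L)
state=R head=6 tape=_zx_x_[x]x   (R,x)→(H,z,L)
state=H head=5 tape=_zx_x[_]zx
The non-blank tape span at halt is zx_x_zx.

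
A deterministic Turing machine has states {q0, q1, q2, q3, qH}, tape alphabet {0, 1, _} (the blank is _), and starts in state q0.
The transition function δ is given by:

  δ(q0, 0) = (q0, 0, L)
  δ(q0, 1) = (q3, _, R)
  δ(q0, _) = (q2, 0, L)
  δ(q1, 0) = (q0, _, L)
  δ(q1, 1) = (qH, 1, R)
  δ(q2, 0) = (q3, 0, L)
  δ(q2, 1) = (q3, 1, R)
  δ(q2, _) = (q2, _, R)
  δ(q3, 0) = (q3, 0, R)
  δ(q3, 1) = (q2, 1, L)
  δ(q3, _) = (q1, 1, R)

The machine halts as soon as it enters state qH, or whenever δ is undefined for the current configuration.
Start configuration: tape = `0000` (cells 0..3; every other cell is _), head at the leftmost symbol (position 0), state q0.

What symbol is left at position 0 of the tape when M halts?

q0 | __[0]000_   read 0 → write 0, move L, go to q0
q0 | _[_]0000_   read _ → write 0, move L, go to q2
q2 | [_]00000_   read _ → write _, move R, go to q2
q2 | _[0]0000_   read 0 → write 0, move L, go to q3
q3 | [_]00000_   read _ → write 1, move R, go to q1
q1 | 1[0]0000_   read 0 → write _, move L, go to q0
q0 | [1]_0000_   read 1 → write _, move R, go to q3
q3 | _[_]0000_   read _ → write 1, move R, go to q1
q1 | _1[0]000_   read 0 → write _, move L, go to q0
q0 | _[1]_000_   read 1 → write _, move R, go to q3
q3 | __[_]000_   read _ → write 1, move R, go to q1
q1 | __1[0]00_   read 0 → write _, move L, go to q0
q0 | __[1]_00_   read 1 → write _, move R, go to q3
q3 | ___[_]00_   read _ → write 1, move R, go to q1
q1 | ___1[0]0_   read 0 → write _, move L, go to q0
q0 | ___[1]_0_   read 1 → write _, move R, go to q3
q3 | ____[_]0_   read _ → write 1, move R, go to q1
q1 | ____1[0]_   read 0 → write _, move L, go to q0
q0 | ____[1]__   read 1 → write _, move R, go to q3
q3 | _____[_]_   read _ → write 1, move R, go to q1
q1 | _____1[_]
Cell 0 holds _ when M halts.

_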